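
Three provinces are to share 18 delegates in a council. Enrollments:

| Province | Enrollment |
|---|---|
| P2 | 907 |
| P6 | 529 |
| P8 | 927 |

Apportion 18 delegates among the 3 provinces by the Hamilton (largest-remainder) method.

The standard divisor is 2363/18 ≈ 131.278.
Standard quotas: P2 6.909, P6 4.030, P8 7.061.
Lower quotas: P2 6, P6 4, P8 7 (sum 17, leaving 1 seat).
Remainders in descending order: P2 0.909, P8 0.061, P6 0.030.
Largest remainder: P2 receives the extra seat.

P2: 7, P6: 4, P8: 7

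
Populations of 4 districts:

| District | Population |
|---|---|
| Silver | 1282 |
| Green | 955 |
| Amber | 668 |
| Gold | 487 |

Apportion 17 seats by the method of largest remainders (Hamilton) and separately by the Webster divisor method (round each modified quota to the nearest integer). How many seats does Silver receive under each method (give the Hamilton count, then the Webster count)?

6 and 7

Hamilton: Silver 6, Green 5, Amber 3, Gold 3.
Webster: Silver 7, Green 5, Amber 3, Gold 2.
Silver gets 6 under Hamilton and 7 under Webster.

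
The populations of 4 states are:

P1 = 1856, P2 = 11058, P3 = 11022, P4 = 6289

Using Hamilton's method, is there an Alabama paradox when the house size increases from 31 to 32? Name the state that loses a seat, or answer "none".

P4

At 31 seats: P1 2, P2 11, P3 11, P4 7.
At 32 seats: P1 2, P2 12, P3 12, P4 6.
P4 drops from 7 to 6.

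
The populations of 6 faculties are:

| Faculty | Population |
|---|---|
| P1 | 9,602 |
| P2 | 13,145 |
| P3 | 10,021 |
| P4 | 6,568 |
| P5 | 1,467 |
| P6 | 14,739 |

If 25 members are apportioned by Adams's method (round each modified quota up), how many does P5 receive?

1

Standard divisor 55542/25 ≈ 2221.68; standard quotas: P1 4.322, P2 5.917, P3 4.511, P4 2.956, P5 0.660, P6 6.634.
Rounding up gives 5, 6, 5, 3, 1, 7 = 27 seats, so the divisor must be adjusted.
With modified divisor 2480: modified quotas P1 3.872, P2 5.300, P3 4.041, P4 2.648, P5 0.592, P6 5.943.
Rounding up: P1 4, P2 6, P3 5, P4 3, P5 1, P6 6 (total 25).
P5 receives 1.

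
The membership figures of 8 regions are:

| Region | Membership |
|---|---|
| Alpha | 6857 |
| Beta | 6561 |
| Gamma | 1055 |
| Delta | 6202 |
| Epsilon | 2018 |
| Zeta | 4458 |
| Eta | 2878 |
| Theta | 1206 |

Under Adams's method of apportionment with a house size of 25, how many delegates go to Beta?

5

Standard divisor 31235/25 ≈ 1249.4; standard quotas: Alpha 5.488, Beta 5.251, Gamma 0.844, Delta 4.964, Epsilon 1.615, Zeta 3.568, Eta 2.304, Theta 0.965.
Rounding up gives 6, 6, 1, 5, 2, 4, 3, 1 = 28 seats, so the divisor must be adjusted.
With modified divisor 1460: modified quotas Alpha 4.697, Beta 4.494, Gamma 0.723, Delta 4.248, Epsilon 1.382, Zeta 3.053, Eta 1.971, Theta 0.826.
Rounding up: Alpha 5, Beta 5, Gamma 1, Delta 5, Epsilon 2, Zeta 4, Eta 2, Theta 1 (total 25).
Beta receives 5.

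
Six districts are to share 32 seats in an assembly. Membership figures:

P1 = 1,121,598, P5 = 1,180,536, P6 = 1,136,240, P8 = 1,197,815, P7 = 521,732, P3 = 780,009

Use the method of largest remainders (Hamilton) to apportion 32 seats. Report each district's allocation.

P1=6, P5=6, P6=6, P8=7, P7=3, P3=4

The standard divisor is 5937930/32 ≈ 185560.312.
Standard quotas: P1 6.0444, P5 6.3620, P6 6.1233, P8 6.4551, P7 2.8117, P3 4.2035.
Lower quotas: P1 6, P5 6, P6 6, P8 6, P7 2, P3 4 (sum 30, leaving 2 seats).
Remainders in descending order: P7 0.8117, P8 0.4551, P5 0.3620, P3 0.2035, P6 0.1233, P1 0.0444.
Largest remainders: P7, P8 receive the extra seats.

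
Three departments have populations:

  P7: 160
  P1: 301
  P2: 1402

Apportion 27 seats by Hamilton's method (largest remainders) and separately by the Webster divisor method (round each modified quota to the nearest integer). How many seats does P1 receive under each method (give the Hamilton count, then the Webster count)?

Hamilton: P7 2, P1 5, P2 20.
Webster: P7 2, P1 4, P2 21.
P1 gets 5 under Hamilton and 4 under Webster.

5 and 4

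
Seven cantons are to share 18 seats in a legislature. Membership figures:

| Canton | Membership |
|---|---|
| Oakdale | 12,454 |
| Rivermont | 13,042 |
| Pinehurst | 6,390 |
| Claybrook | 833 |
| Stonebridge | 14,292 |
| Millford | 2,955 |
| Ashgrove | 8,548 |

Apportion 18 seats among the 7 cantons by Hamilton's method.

Oakdale 4, Rivermont 4, Pinehurst 2, Claybrook 0, Stonebridge 4, Millford 1, Ashgrove 3

Total 58514; standard divisor 58514/18 ≈ 3250.778.
Standard quotas: Oakdale 3.8311, Rivermont 4.0120, Pinehurst 1.9657, Claybrook 0.2562, Stonebridge 4.3965, Millford 0.9090, Ashgrove 2.6295.
Lower quotas: Oakdale 3, Rivermont 4, Pinehurst 1, Claybrook 0, Stonebridge 4, Millford 0, Ashgrove 2 (sum 14, leaving 4 seats).
Remainders in descending order: Pinehurst 0.9657, Millford 0.9090, Oakdale 0.8311, Ashgrove 0.6295, Stonebridge 0.3965, Claybrook 0.2562, Rivermont 0.0120.
Largest remainders: Pinehurst, Millford, Oakdale, Ashgrove receive the extra seats.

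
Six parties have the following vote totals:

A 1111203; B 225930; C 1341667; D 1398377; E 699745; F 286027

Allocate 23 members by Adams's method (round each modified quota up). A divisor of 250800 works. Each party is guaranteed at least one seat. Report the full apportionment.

With modified divisor 250800: modified quotas A 4.431, B 0.901, C 5.350, D 5.576, E 2.790, F 1.140.
Rounding up: A 5, B 1, C 6, D 6, E 3, F 2 (total 23).

A=5, B=1, C=6, D=6, E=3, F=2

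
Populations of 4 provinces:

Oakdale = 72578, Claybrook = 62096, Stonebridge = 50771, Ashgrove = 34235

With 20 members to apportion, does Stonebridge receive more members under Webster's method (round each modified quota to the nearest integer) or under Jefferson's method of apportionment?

Webster

Webster: Oakdale 6, Claybrook 6, Stonebridge 5, Ashgrove 3.
Jefferson: Oakdale 7, Claybrook 6, Stonebridge 4, Ashgrove 3.
Stonebridge gets 5 under Webster and 4 under Jefferson.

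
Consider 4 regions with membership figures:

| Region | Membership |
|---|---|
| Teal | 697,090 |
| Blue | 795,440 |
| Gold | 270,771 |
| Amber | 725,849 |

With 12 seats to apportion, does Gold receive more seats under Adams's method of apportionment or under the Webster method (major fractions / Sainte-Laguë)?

Adams: Teal 3, Blue 4, Gold 2, Amber 3.
Webster: Teal 3, Blue 4, Gold 1, Amber 4.
Gold gets 2 under Adams and 1 under Webster.

Adams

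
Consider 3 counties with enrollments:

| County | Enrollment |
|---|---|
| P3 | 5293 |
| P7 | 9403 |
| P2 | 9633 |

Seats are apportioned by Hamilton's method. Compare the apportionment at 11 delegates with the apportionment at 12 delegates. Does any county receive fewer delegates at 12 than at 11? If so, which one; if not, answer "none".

P3

At 11 seats: P3 3, P7 4, P2 4.
At 12 seats: P3 2, P7 5, P2 5.
P3 drops from 3 to 2.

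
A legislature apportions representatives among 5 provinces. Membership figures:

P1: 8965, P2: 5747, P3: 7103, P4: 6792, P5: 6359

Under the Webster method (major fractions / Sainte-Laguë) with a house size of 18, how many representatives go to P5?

3

Standard divisor 34966/18 ≈ 1942.556; standard quotas: P1 4.615, P2 2.958, P3 3.657, P4 3.496, P5 3.274.
Rounding to the nearest integer gives P1 5, P2 3, P3 4, P4 3, P5 3 — total 18, matching the house size, so no adjustment is needed.
P5 receives 3.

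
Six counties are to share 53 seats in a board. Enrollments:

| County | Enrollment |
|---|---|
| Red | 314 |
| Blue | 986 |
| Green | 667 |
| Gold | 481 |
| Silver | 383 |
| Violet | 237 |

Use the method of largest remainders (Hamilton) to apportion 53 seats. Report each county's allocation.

Red 5; Blue 17; Green 12; Gold 8; Silver 7; Violet 4

Total 3068; standard divisor 3068/53 ≈ 57.887.
Standard quotas: Red 5.424, Blue 17.033, Green 11.522, Gold 8.309, Silver 6.616, Violet 4.094.
Lower quotas: Red 5, Blue 17, Green 11, Gold 8, Silver 6, Violet 4 (sum 51, leaving 2 seats).
Remainders in descending order: Silver 0.616, Green 0.522, Red 0.424, Gold 0.309, Violet 0.094, Blue 0.033.
The surplus seats go to Silver, Green.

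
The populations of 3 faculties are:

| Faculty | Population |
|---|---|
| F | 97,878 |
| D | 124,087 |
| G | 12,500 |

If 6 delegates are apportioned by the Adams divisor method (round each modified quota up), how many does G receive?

1

Standard divisor 234465/6 ≈ 39077.5; standard quotas: F 2.505, D 3.175, G 0.320.
Rounding up gives 3, 4, 1 = 8 seats, so the divisor must be adjusted.
With modified divisor 55500: modified quotas F 1.764, D 2.236, G 0.225.
Rounding up: F 2, D 3, G 1 (total 6).
G receives 1.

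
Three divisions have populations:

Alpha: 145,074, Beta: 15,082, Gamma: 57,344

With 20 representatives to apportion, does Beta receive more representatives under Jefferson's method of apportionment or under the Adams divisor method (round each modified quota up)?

Jefferson: Alpha 14, Beta 1, Gamma 5.
Adams: Alpha 13, Beta 2, Gamma 5.
Beta gets 1 under Jefferson and 2 under Adams.

Adams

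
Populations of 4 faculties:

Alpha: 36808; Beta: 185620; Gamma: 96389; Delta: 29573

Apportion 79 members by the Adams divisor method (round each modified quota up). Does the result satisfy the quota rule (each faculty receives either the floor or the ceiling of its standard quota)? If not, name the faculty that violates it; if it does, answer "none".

Beta

Standard quotas: Alpha 8.346, Beta 42.091, Gamma 21.857, Delta 6.706.
Adams allocation: Alpha 9, Beta 41, Gamma 22, Delta 7.
Beta has quota 42.091 (lower 42, upper 43) but receives 41 — outside the quota interval.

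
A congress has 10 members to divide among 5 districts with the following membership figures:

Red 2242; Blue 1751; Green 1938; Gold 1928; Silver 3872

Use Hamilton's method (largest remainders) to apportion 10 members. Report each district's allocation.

Standard divisor: 11731 ÷ 10 ≈ 1173.1.
Standard quotas: Red 1.911, Blue 1.493, Green 1.652, Gold 1.644, Silver 3.301.
Lower quotas: Red 1, Blue 1, Green 1, Gold 1, Silver 3 (sum 7, leaving 3 seats).
Remainders in descending order: Red 0.911, Green 0.652, Gold 0.644, Blue 0.493, Silver 0.301.
Largest remainders: Red, Green, Gold receive the extra seats.

Red: 2; Blue: 1; Green: 2; Gold: 2; Silver: 3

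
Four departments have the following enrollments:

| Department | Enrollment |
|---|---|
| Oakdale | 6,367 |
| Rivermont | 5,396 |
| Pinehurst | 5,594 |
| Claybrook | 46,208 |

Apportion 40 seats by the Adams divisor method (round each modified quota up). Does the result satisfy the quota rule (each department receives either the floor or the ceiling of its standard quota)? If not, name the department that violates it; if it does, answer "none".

Standard quotas: Oakdale 4.007, Rivermont 3.396, Pinehurst 3.520, Claybrook 29.078.
Adams allocation: Oakdale 4, Rivermont 4, Pinehurst 4, Claybrook 28.
Claybrook has quota 29.078 (lower 29, upper 30) but receives 28 — outside the quota interval.

Claybrook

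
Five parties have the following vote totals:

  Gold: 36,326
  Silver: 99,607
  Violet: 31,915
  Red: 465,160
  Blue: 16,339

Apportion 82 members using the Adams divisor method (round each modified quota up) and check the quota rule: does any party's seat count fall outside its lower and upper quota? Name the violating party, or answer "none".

Standard quotas: Gold 4.587, Silver 12.578, Violet 4.030, Red 58.741, Blue 2.063.
Adams allocation: Gold 5, Silver 13, Violet 4, Red 57, Blue 3.
Red has quota 58.741 (lower 58, upper 59) but receives 57 — outside the quota interval.

Red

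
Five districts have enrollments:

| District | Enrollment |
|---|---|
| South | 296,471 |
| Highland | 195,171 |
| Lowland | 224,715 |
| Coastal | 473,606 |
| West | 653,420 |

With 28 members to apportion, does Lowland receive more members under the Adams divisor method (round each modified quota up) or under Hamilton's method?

Adams: South 5, Highland 3, Lowland 4, Coastal 7, West 9.
Hamilton: South 5, Highland 3, Lowland 3, Coastal 7, West 10.
Lowland gets 4 under Adams and 3 under Hamilton.

Adams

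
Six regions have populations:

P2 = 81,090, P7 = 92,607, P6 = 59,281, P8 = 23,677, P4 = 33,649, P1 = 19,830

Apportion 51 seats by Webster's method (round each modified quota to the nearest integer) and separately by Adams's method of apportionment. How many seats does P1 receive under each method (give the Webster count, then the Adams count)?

3 and 4

Webster: P2 13, P7 15, P6 10, P8 4, P4 6, P1 3.
Adams: P2 13, P7 15, P6 9, P8 4, P4 6, P1 4.
P1 gets 3 under Webster and 4 under Adams.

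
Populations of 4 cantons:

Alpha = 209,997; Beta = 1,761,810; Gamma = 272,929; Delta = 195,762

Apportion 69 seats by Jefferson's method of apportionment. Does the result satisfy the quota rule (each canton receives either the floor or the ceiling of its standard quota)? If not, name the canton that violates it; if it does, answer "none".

Standard quotas: Alpha 5.937, Beta 49.812, Gamma 7.716, Delta 5.535.
Jefferson allocation: Alpha 6, Beta 51, Gamma 7, Delta 5.
Beta has quota 49.812 (lower 49, upper 50) but receives 51 — outside the quota interval.

Beta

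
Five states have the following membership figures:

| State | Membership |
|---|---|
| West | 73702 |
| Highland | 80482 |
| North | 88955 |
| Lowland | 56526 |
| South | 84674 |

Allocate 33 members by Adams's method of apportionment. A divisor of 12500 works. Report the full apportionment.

West 6, Highland 7, North 8, Lowland 5, South 7

With modified divisor 12500: modified quotas West 5.896, Highland 6.439, North 7.116, Lowland 4.522, South 6.774.
Rounding up: West 6, Highland 7, North 8, Lowland 5, South 7 (total 33).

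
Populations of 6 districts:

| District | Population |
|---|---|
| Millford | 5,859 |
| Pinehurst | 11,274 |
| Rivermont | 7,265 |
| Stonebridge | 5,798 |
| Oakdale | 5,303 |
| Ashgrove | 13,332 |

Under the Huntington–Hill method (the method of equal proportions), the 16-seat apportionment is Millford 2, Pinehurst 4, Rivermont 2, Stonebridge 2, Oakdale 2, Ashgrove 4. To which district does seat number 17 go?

Ashgrove

Priority for the next seat is population ÷ (√(s·(s+1))).
Priorities: Millford 2391.927, Pinehurst 2520.943, Rivermont 2965.924, Stonebridge 2367.024, Oakdale 2164.941, Ashgrove 2981.126.
Highest priority: Ashgrove.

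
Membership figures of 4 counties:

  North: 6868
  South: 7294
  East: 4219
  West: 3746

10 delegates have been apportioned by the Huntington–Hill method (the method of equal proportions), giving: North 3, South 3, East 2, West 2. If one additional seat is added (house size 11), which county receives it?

Priority for the next seat is population ÷ (√(s·(s+1))).
Priorities: North 1982.621, South 2105.596, East 1722.400, West 1529.298.
Highest priority: South.

South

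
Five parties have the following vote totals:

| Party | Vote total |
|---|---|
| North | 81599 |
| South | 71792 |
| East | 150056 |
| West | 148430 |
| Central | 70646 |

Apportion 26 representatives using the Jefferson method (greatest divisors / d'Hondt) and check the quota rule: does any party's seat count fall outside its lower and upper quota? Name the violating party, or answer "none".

Standard quotas: North 4.060, South 3.572, East 7.467, West 7.386, Central 3.515.
Jefferson allocation: North 4, South 3, East 8, West 8, Central 3.
Every allocation lies between the lower and upper quota.

none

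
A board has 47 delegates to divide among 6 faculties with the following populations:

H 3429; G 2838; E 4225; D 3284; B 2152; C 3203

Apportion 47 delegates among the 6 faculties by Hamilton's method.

Standard divisor: 19131 ÷ 47 ≈ 407.043.
Standard quotas: H 8.424, G 6.972, E 10.380, D 8.068, B 5.287, C 7.869.
Lower quotas: H 8, G 6, E 10, D 8, B 5, C 7 (sum 44, leaving 3 seats).
Remainders in descending order: G 0.972, C 0.869, H 0.424, E 0.380, B 0.287, D 0.068.
Largest remainders: G, C, H receive the extra seats.

H 9; G 7; E 10; D 8; B 5; C 8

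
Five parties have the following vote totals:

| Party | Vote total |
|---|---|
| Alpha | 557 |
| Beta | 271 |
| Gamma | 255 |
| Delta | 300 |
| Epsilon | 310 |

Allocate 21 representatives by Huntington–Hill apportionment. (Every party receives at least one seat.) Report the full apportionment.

Alpha 7, Beta 3, Gamma 3, Delta 4, Epsilon 4

With divisor 82: modified quotas Alpha 6.793, Beta 3.305, Gamma 3.110, Delta 3.659, Epsilon 3.780.
Geometric-mean thresholds: Alpha √(6·7)=6.481, Beta √(3·4)=3.464, Gamma √(3·4)=3.464, Delta √(3·4)=3.464, Epsilon √(3·4)=3.464.
Each quota rounded against its threshold gives Alpha 7, Beta 3, Gamma 3, Delta 4, Epsilon 4 (total 21).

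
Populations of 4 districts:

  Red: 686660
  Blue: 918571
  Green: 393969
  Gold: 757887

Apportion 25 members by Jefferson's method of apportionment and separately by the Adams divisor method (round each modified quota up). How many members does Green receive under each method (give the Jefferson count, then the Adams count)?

Jefferson: Red 6, Blue 9, Green 3, Gold 7.
Adams: Red 6, Blue 8, Green 4, Gold 7.
Green gets 3 under Jefferson and 4 under Adams.

3 and 4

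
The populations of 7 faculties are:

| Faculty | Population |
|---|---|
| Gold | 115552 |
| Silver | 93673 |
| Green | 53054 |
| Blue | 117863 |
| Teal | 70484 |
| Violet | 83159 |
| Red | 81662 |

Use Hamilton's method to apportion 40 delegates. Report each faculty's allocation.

Gold=8, Silver=6, Green=3, Blue=8, Teal=5, Violet=5, Red=5

Total 615447; standard divisor 615447/40 ≈ 15386.175.
Standard quotas: Gold 7.5101, Silver 6.0881, Green 3.4482, Blue 7.6603, Teal 4.5810, Violet 5.4048, Red 5.3075.
Lower quotas: Gold 7, Silver 6, Green 3, Blue 7, Teal 4, Violet 5, Red 5 (sum 37, leaving 3 seats).
Remainders in descending order: Blue 0.6603, Teal 0.5810, Gold 0.5101, Green 0.4482, Violet 0.4048, Red 0.3075, Silver 0.0881.
The surplus seats go to Blue, Teal, Gold.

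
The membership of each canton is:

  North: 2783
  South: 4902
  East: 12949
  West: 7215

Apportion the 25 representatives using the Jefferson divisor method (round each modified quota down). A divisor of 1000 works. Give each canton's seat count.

With modified divisor 1000: modified quotas North 2.783, South 4.902, East 12.949, West 7.215.
Rounding down: North 2, South 4, East 12, West 7 (total 25).

North=2, South=4, East=12, West=7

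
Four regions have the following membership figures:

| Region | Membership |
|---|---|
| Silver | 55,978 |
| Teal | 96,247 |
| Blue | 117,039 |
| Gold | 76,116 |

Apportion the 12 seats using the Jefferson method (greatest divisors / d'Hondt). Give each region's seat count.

Standard divisor 345380/12 ≈ 28781.667; standard quotas: Silver 1.945, Teal 3.344, Blue 4.066, Gold 2.645.
Rounding down gives 1, 3, 4, 2 = 10 seats, so the divisor must be adjusted.
With modified divisor 24700: modified quotas Silver 2.266, Teal 3.897, Blue 4.738, Gold 3.082.
Rounding down: Silver 2, Teal 3, Blue 4, Gold 3 (total 12).

Silver=2, Teal=3, Blue=4, Gold=3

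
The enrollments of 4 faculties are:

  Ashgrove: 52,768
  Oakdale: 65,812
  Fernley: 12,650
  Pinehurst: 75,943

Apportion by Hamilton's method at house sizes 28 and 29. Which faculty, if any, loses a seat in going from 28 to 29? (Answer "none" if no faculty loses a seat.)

none

At 28 seats: Ashgrove 7, Oakdale 9, Fernley 2, Pinehurst 10.
At 29 seats: Ashgrove 7, Oakdale 9, Fernley 2, Pinehurst 11.
No faculty's allocation decreased.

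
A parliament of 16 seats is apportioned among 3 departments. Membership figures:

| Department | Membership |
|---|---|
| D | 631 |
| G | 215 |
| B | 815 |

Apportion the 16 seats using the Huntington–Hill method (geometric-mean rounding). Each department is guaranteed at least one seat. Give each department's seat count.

With divisor 103: modified quotas D 6.126, G 2.087, B 7.913.
Geometric-mean thresholds: D √(6·7)=6.481, G √(2·3)=2.449, B √(7·8)=7.483.
Each quota rounded against its threshold gives D 6, G 2, B 8 (total 16).

D=6; G=2; B=8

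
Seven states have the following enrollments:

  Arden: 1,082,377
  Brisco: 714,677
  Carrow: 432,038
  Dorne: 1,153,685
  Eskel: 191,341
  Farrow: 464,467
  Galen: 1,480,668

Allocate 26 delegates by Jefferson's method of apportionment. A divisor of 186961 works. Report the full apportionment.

Arden 5; Brisco 3; Carrow 2; Dorne 6; Eskel 1; Farrow 2; Galen 7

With modified divisor 186961: modified quotas Arden 5.789, Brisco 3.823, Carrow 2.311, Dorne 6.171, Eskel 1.023, Farrow 2.484, Galen 7.920.
Rounding down: Arden 5, Brisco 3, Carrow 2, Dorne 6, Eskel 1, Farrow 2, Galen 7 (total 26).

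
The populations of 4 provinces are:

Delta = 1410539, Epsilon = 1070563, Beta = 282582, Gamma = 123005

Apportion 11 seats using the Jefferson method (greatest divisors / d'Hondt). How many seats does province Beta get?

1

Standard divisor 2886689/11 ≈ 262426.273; standard quotas: Delta 5.375, Epsilon 4.079, Beta 1.077, Gamma 0.469.
Rounding down gives 5, 4, 1, 0 = 10 seats, so the divisor must be adjusted.
With modified divisor 224600: modified quotas Delta 6.280, Epsilon 4.767, Beta 1.258, Gamma 0.548.
Rounding down: Delta 6, Epsilon 4, Beta 1, Gamma 0 (total 11).
Beta receives 1.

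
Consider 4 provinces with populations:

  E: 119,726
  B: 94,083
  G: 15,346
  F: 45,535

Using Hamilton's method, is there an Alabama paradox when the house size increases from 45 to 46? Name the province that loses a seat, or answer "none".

At 45 seats: E 20, B 15, G 3, F 7.
At 46 seats: E 20, B 16, G 2, F 8.
G drops from 3 to 2.

G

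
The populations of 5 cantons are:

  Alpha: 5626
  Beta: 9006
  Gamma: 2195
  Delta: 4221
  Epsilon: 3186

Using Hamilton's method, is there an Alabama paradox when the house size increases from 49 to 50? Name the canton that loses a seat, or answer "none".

At 49 seats: Alpha 11, Beta 18, Gamma 4, Delta 9, Epsilon 7.
At 50 seats: Alpha 12, Beta 19, Gamma 4, Delta 9, Epsilon 6.
Epsilon drops from 7 to 6.

Epsilon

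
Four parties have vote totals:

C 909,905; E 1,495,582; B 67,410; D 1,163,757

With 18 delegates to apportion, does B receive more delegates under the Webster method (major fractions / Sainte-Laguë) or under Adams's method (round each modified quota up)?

Adams

Webster: C 5, E 7, B 0, D 6.
Adams: C 4, E 7, B 1, D 6.
B gets 0 under Webster and 1 under Adams.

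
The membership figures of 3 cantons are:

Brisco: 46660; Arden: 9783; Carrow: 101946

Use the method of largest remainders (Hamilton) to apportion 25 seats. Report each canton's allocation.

Total 158389; standard divisor 158389/25 ≈ 6335.56.
Standard quotas: Brisco 7.3648, Arden 1.5441, Carrow 16.0911.
Lower quotas: Brisco 7, Arden 1, Carrow 16 (sum 24, leaving 1 seat).
Remainders in descending order: Arden 0.5441, Brisco 0.3648, Carrow 0.0911.
The surplus seat goes to Arden.

Brisco 7, Arden 2, Carrow 16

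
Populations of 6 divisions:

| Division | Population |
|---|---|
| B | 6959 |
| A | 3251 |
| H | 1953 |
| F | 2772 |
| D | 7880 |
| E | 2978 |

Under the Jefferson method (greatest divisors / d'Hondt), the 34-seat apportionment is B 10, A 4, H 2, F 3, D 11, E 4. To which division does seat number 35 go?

Priority for the next seat is population ÷ (current seats + 1).
Priorities: B 632.636, A 650.200, H 651.000, F 693.000, D 656.667, E 595.600.
Highest priority: F.

F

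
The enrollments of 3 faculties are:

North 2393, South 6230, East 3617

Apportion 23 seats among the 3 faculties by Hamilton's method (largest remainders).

The standard divisor is 12240/23 ≈ 532.174.
Standard quotas: North 4.4967, South 11.7067, East 6.7967.
Lower quotas: North 4, South 11, East 6 (sum 21, leaving 2 seats).
Remainders in descending order: East 0.7967, South 0.7067, North 0.4967.
Largest remainders: East, South receive the extra seats.

North 4, South 12, East 7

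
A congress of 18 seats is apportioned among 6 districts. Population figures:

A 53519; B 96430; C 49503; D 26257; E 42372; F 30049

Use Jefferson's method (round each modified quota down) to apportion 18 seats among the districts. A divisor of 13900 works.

A=3; B=6; C=3; D=1; E=3; F=2

With modified divisor 13900: modified quotas A 3.850, B 6.937, C 3.561, D 1.889, E 3.048, F 2.162.
Rounding down: A 3, B 6, C 3, D 1, E 3, F 2 (total 18).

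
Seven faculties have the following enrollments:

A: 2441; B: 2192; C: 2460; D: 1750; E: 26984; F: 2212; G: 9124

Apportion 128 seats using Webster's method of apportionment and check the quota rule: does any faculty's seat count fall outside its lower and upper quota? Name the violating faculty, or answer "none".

Standard quotas: A 6.625, B 5.949, C 6.676, D 4.749, E 73.234, F 6.003, G 24.762.
Webster allocation: A 7, B 6, C 7, D 5, E 72, F 6, G 25.
E has quota 73.234 (lower 73, upper 74) but receives 72 — outside the quota interval.

E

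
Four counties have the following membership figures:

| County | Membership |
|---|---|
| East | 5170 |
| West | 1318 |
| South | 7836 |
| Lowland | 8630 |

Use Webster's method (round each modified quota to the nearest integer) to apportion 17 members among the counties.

Standard divisor 22954/17 ≈ 1350.235; standard quotas: East 3.829, West 0.976, South 5.803, Lowland 6.391.
Rounding to the nearest integer gives East 4, West 1, South 6, Lowland 6 — total 17, matching the house size, so no adjustment is needed.

East 4, West 1, South 6, Lowland 6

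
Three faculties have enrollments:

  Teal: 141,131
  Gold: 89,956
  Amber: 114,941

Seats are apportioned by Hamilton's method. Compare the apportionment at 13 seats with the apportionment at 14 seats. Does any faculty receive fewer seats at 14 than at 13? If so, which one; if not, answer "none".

At 13 seats: Teal 5, Gold 4, Amber 4.
At 14 seats: Teal 6, Gold 3, Amber 5.
Gold drops from 4 to 3.

Gold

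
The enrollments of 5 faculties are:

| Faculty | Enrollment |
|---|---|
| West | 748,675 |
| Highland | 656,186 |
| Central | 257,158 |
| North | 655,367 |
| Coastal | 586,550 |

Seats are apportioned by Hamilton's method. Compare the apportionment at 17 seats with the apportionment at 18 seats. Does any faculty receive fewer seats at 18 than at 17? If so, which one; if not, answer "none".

Central

At 17 seats: West 4, Highland 4, Central 2, North 4, Coastal 3.
At 18 seats: West 5, Highland 4, Central 1, North 4, Coastal 4.
Central drops from 2 to 1.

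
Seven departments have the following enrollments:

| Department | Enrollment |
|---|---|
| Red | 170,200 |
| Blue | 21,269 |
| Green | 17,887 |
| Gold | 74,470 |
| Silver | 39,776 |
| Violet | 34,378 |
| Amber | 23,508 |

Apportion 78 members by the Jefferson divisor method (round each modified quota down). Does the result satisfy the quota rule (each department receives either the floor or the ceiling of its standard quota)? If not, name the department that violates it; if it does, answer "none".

Red

Standard quotas: Red 34.800, Blue 4.349, Green 3.657, Gold 15.226, Silver 8.133, Violet 7.029, Amber 4.807.
Jefferson allocation: Red 36, Blue 4, Green 3, Gold 15, Silver 8, Violet 7, Amber 5.
Red has quota 34.800 (lower 34, upper 35) but receives 36 — outside the quota interval.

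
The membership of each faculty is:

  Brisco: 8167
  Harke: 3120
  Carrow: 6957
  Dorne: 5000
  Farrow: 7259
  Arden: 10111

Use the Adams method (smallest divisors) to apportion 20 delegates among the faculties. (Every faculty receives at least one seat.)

Standard divisor 40614/20 ≈ 2030.7; standard quotas: Brisco 4.022, Harke 1.536, Carrow 3.426, Dorne 2.462, Farrow 3.575, Arden 4.979.
Rounding up gives 5, 2, 4, 3, 4, 5 = 23 seats, so the divisor must be adjusted.
With modified divisor 2460: modified quotas Brisco 3.320, Harke 1.268, Carrow 2.828, Dorne 2.033, Farrow 2.951, Arden 4.110.
Rounding up: Brisco 4, Harke 2, Carrow 3, Dorne 3, Farrow 3, Arden 5 (total 20).

Brisco: 4; Harke: 2; Carrow: 3; Dorne: 3; Farrow: 3; Arden: 5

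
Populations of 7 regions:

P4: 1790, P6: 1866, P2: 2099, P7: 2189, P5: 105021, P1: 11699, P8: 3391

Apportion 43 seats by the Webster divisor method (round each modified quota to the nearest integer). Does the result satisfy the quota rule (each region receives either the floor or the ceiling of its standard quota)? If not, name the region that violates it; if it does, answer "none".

Standard quotas: P4 0.601, P6 0.627, P2 0.705, P7 0.735, P5 35.265, P1 3.928, P8 1.139.
Webster allocation: P4 1, P6 1, P2 1, P7 1, P5 34, P1 4, P8 1.
P5 has quota 35.265 (lower 35, upper 36) but receives 34 — outside the quota interval.

P5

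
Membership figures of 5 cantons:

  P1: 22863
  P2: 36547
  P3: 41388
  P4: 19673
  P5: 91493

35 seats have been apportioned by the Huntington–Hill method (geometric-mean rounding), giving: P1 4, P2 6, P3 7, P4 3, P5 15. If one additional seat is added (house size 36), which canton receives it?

P5

Priority for the next seat is population ÷ (√(s·(s+1))).
Priorities: P1 5112.322, P2 5639.325, P3 5530.704, P4 5679.106, P5 5905.848.
Highest priority: P5.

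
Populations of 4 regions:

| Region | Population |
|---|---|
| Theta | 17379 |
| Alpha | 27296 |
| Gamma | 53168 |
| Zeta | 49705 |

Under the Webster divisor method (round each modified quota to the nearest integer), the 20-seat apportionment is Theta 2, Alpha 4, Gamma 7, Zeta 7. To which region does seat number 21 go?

Gamma

Priority for the next seat is population ÷ (current seats + 0.5).
Priorities: Theta 6951.600, Alpha 6065.778, Gamma 7089.067, Zeta 6627.333.
Highest priority: Gamma.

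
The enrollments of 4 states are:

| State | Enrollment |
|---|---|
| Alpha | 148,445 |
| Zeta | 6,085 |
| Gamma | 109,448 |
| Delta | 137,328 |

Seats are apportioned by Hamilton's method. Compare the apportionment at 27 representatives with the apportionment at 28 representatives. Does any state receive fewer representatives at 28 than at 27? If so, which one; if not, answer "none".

Zeta

At 27 seats: Alpha 10, Zeta 1, Gamma 7, Delta 9.
At 28 seats: Alpha 10, Zeta 0, Gamma 8, Delta 10.
Zeta drops from 1 to 0.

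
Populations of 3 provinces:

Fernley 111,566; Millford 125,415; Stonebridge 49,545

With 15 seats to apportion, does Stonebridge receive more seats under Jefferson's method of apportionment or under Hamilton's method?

Hamilton

Jefferson: Fernley 6, Millford 7, Stonebridge 2.
Hamilton: Fernley 6, Millford 6, Stonebridge 3.
Stonebridge gets 2 under Jefferson and 3 under Hamilton.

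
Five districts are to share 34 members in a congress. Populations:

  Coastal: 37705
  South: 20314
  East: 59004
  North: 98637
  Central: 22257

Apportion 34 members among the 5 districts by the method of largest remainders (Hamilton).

Coastal 5, South 3, East 9, North 14, Central 3

Standard divisor: 237917 ÷ 34 ≈ 6997.559.
Standard quotas: Coastal 5.3883, South 2.9030, East 8.4321, North 14.0959, Central 3.1807.
Lower quotas: Coastal 5, South 2, East 8, North 14, Central 3 (sum 32, leaving 2 seats).
Remainders in descending order: South 0.9030, East 0.4321, Coastal 0.3883, Central 0.1807, North 0.0959.
The surplus seats go to South, East.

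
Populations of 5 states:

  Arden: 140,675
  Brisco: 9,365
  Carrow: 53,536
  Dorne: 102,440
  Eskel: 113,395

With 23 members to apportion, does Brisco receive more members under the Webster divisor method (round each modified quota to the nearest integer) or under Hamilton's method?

Webster: Arden 8, Brisco 1, Carrow 3, Dorne 5, Eskel 6.
Hamilton: Arden 8, Brisco 0, Carrow 3, Dorne 6, Eskel 6.
Brisco gets 1 under Webster and 0 under Hamilton.

Webster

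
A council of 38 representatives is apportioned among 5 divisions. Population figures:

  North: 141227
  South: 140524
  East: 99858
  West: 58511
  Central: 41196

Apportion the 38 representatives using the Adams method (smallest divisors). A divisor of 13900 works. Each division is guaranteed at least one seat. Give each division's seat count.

North: 11, South: 11, East: 8, West: 5, Central: 3

With modified divisor 13900: modified quotas North 10.160, South 10.110, East 7.184, West 4.209, Central 2.964.
Rounding up: North 11, South 11, East 8, West 5, Central 3 (total 38).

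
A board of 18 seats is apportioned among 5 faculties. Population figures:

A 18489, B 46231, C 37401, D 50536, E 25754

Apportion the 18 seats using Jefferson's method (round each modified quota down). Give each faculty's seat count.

Standard divisor 178411/18 ≈ 9911.722; standard quotas: A 1.865, B 4.664, C 3.773, D 5.099, E 2.598.
Rounding down gives 1, 4, 3, 5, 2 = 15 seats, so the divisor must be adjusted.
With modified divisor 8900: modified quotas A 2.077, B 5.194, C 4.202, D 5.678, E 2.894.
Rounding down: A 2, B 5, C 4, D 5, E 2 (total 18).

A 2, B 5, C 4, D 5, E 2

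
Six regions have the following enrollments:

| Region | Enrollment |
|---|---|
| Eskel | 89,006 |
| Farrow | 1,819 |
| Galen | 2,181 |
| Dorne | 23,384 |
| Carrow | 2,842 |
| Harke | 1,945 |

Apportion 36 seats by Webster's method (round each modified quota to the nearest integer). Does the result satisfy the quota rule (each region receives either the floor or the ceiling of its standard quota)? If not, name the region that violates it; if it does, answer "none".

Standard quotas: Eskel 26.442, Farrow 0.540, Galen 0.648, Dorne 6.947, Carrow 0.844, Harke 0.578.
Webster allocation: Eskel 25, Farrow 1, Galen 1, Dorne 7, Carrow 1, Harke 1.
Eskel has quota 26.442 (lower 26, upper 27) but receives 25 — outside the quota interval.

Eskel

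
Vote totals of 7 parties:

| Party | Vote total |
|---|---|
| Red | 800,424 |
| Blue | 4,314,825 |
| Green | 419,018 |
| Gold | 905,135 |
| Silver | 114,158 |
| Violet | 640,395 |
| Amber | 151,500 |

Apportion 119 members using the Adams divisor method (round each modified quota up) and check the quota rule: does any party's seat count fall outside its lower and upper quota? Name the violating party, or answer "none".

Blue

Standard quotas: Red 12.967, Blue 69.902, Green 6.788, Gold 14.664, Silver 1.849, Violet 10.375, Amber 2.454.
Adams allocation: Red 13, Blue 68, Green 7, Gold 15, Silver 2, Violet 11, Amber 3.
Blue has quota 69.902 (lower 69, upper 70) but receives 68 — outside the quota interval.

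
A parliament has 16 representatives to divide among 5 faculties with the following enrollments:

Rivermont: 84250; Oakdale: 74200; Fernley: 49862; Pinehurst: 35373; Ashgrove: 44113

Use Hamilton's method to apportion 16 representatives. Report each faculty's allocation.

The standard divisor is 287798/16 ≈ 17987.375.
Standard quotas: Rivermont 4.6838, Oakdale 4.1251, Fernley 2.7721, Pinehurst 1.9665, Ashgrove 2.4524.
Lower quotas: Rivermont 4, Oakdale 4, Fernley 2, Pinehurst 1, Ashgrove 2 (sum 13, leaving 3 seats).
Remainders in descending order: Pinehurst 0.9665, Fernley 0.7721, Rivermont 0.6838, Ashgrove 0.4524, Oakdale 0.1251.
Largest remainders: Pinehurst, Fernley, Rivermont receive the extra seats.

Rivermont: 5, Oakdale: 4, Fernley: 3, Pinehurst: 2, Ashgrove: 2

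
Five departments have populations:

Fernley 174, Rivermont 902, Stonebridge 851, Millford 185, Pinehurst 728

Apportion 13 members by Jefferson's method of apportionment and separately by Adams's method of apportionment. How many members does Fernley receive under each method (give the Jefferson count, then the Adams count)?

0 and 1

Jefferson: Fernley 0, Rivermont 4, Stonebridge 4, Millford 1, Pinehurst 4.
Adams: Fernley 1, Rivermont 4, Stonebridge 4, Millford 1, Pinehurst 3.
Fernley gets 0 under Jefferson and 1 under Adams.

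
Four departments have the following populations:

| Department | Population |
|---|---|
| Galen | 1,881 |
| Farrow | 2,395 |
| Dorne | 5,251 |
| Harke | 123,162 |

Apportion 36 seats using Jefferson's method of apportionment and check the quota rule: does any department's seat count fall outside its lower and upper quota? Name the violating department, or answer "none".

Harke

Standard quotas: Galen 0.510, Farrow 0.650, Dorne 1.425, Harke 33.415.
Jefferson allocation: Galen 0, Farrow 0, Dorne 1, Harke 35.
Harke has quota 33.415 (lower 33, upper 34) but receives 35 — outside the quota interval.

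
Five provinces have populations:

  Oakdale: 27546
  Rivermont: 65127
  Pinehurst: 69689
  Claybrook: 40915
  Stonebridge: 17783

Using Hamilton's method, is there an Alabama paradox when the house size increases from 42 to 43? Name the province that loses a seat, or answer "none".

At 42 seats: Oakdale 5, Rivermont 12, Pinehurst 13, Claybrook 8, Stonebridge 4.
At 43 seats: Oakdale 5, Rivermont 13, Pinehurst 14, Claybrook 8, Stonebridge 3.
Stonebridge drops from 4 to 3.

Stonebridge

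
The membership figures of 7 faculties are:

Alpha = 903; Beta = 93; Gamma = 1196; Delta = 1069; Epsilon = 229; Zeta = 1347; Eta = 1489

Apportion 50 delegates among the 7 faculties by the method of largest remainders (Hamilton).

Alpha 7, Beta 1, Gamma 9, Delta 8, Epsilon 2, Zeta 11, Eta 12

The standard divisor is 6326/50 ≈ 126.52.
Standard quotas: Alpha 7.137, Beta 0.735, Gamma 9.453, Delta 8.449, Epsilon 1.810, Zeta 10.647, Eta 11.769.
Lower quotas: Alpha 7, Beta 0, Gamma 9, Delta 8, Epsilon 1, Zeta 10, Eta 11 (sum 46, leaving 4 seats).
Remainders in descending order: Epsilon 0.810, Eta 0.769, Beta 0.735, Zeta 0.647, Gamma 0.453, Delta 0.449, Alpha 0.137.
The surplus seats go to Epsilon, Eta, Beta, Zeta.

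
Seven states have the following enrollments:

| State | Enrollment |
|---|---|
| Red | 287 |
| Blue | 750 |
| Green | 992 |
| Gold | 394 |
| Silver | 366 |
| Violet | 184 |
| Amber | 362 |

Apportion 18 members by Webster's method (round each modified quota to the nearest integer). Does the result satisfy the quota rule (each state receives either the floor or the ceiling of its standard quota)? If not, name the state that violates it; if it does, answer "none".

none

Standard quotas: Red 1.549, Blue 4.048, Green 5.354, Gold 2.127, Silver 1.975, Violet 0.993, Amber 1.954.
Webster allocation: Red 2, Blue 4, Green 5, Gold 2, Silver 2, Violet 1, Amber 2.
Every allocation lies between the lower and upper quota.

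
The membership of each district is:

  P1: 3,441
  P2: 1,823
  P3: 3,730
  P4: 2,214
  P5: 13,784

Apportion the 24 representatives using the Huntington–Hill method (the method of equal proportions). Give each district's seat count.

With divisor 1049: modified quotas P1 3.280, P2 1.738, P3 3.556, P4 2.111, P5 13.140.
Geometric-mean thresholds: P1 √(3·4)=3.464, P2 √(1·2)=1.414, P3 √(3·4)=3.464, P4 √(2·3)=2.449, P5 √(13·14)=13.491.
Each quota rounded against its threshold gives P1 3, P2 2, P3 4, P4 2, P5 13 (total 24).

P1 3, P2 2, P3 4, P4 2, P5 13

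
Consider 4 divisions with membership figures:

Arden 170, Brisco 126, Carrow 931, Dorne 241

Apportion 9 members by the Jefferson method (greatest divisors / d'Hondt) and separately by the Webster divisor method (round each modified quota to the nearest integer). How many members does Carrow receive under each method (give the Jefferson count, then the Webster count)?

Jefferson: Arden 1, Brisco 0, Carrow 7, Dorne 1.
Webster: Arden 1, Brisco 1, Carrow 6, Dorne 1.
Carrow gets 7 under Jefferson and 6 under Webster.

7 and 6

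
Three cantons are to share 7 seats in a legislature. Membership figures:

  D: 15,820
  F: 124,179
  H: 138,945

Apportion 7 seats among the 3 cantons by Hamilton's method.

Total 278944; standard divisor 278944/7 ≈ 39849.143.
Standard quotas: D 0.3970, F 3.1162, H 3.4868.
Lower quotas: D 0, F 3, H 3 (sum 6, leaving 1 seat).
Remainders in descending order: H 0.4868, D 0.3970, F 0.1162.
The surplus seat goes to H.

D=0, F=3, H=4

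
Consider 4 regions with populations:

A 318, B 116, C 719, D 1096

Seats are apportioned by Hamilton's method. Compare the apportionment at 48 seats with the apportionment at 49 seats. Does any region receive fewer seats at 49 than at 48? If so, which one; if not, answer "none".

At 48 seats: A 7, B 3, C 15, D 23.
At 49 seats: A 7, B 2, C 16, D 24.
B drops from 3 to 2.

B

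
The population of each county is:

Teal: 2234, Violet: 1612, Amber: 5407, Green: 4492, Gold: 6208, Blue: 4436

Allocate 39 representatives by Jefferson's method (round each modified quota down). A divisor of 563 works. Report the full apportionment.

Teal=3; Violet=2; Amber=9; Green=7; Gold=11; Blue=7

With modified divisor 563: modified quotas Teal 3.968, Violet 2.863, Amber 9.604, Green 7.979, Gold 11.027, Blue 7.879.
Rounding down: Teal 3, Violet 2, Amber 9, Green 7, Gold 11, Blue 7 (total 39).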